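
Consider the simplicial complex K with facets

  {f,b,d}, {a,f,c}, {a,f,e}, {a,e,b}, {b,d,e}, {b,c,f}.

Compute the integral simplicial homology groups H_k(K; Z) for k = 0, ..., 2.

We work with the vertex ordering a < b < c < d < e < f. The simplices of K, each written with vertices in increasing order, are:

  0-simplices (6): a, b, c, d, e, f
  1-simplices (12): ab, ac, ae, af, bc, bd, be, bf, cf, de, df, ef
  2-simplices (6): abe, acf, aef, bcf, bde, bdf

giving chain groups C_0 ≅ Z^6, C_1 ≅ Z^12, C_2 ≅ Z^6.

The boundary map ∂_1: C_1 → C_0 maps an edge to its endpoints' difference, ∂[p,q] = q − p.
The 6×12 boundary matrix has rank 5 and Smith normal form diag(1,1,1,1,1).

The boundary map ∂_2: C_2 → C_1 acts by ∂[p,q,r] = [q,r] − [p,r] + [p,q]. For instance
  ∂bdf = df − bf + bd,
  ∂aef = ef − af + ae.
The 12×6 boundary matrix has rank 6 and Smith normal form diag(1,1,1,1,1,1).

Computing H_k = (kernel of ∂_k) / (image of ∂_{k+1}):

  H_0: rank C_0 − rank ∂_1 = 6 − 5 = 1, and the invariant factors of ∂_1 are all 1, so H_0 = Z.
  H_1: rank ker ∂_1 − rank ∂_2 = (12 − 5) − 6 = 1, and the invariant factors of ∂_2 are all 1, so H_1 = Z.
  H_2: rank ker ∂_2 − rank ∂_3 = (6 − 6) − 0 = 0, and there is no ∂_3, so H_2 = 0.

As a check, the Euler characteristic is 6 − 12 + 6 = 0, which agrees with 1 − 1 + 0 = 0.

H_0 ≅ Z,  H_1 ≅ Z,  H_2 = 0.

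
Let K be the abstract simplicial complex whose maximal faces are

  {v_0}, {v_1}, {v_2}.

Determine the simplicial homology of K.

H_0 ≅ Z^3.

Fix the vertex order v_0 < v_1 < v_2 and write every simplex with vertices in increasing order. Then dim K = 0 and the simplices of K are:

  0-simplices (3): [v_0], [v_1], [v_2]

Hence C_0 ≅ Z^3.

Computing H_k = (kernel of ∂_k) / (image of ∂_{k+1}):

  H_0: rank C_0 − rank ∂_1 = 3 − 0 = 3, and there is no ∂_1, so H_0 = Z^3.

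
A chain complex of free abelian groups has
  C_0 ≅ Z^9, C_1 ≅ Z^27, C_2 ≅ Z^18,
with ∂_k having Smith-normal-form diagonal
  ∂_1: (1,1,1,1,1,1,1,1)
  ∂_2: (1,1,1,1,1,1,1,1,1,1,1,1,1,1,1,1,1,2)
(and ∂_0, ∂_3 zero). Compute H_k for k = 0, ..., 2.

H_0 ≅ Z,  H_1 ≅ Z ⊕ Z/2Z,  H_2 = 0.

H_0: b_0 = 9 − 0 − 8 = 1; torsion from ∂_1 factors > 1: none. So H_0 ≅ Z.
H_1: b_1 = 27 − 8 − 18 = 1; torsion from ∂_2 factors > 1: [2]. So H_1 ≅ Z ⊕ Z/2Z.
H_2: b_2 = 18 − 18 − 0 = 0; torsion from ∂_3 factors > 1: none. So H_2 ≅ 0.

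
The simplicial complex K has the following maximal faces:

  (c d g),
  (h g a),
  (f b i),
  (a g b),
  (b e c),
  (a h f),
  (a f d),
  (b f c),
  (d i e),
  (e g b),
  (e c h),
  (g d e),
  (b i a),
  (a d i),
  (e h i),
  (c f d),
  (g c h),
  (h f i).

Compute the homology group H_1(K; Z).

H_1 = Z ⊕ Z/2.

Order the vertices as a < b < c < d < e < f < g < h < i. Listing each simplex with vertices in this order, K has dimension 2 with simplices:

  0-simplices (9): a, b, c, d, e, f, g, h, i
  1-simplices (27): ab, ad, af, ag, ah, ai, bc, be, bf, bg, bi, cd, ce, cf, cg, ch, de, df, dg, di, eg, eh, ei, fh, fi, gh, hi
  2-simplices (18): abg, abi, adf, adi, afh, agh, bce, bcf, beg, bfi, cdf, cdg, ceh, cgh, deg, dei, ehi, fhi

so the chain groups are C_0 ≅ Z^9, C_1 ≅ Z^27, C_2 ≅ Z^18.

The boundary map ∂_1: C_1 → C_0 maps an edge to its endpoints' difference, ∂[p,q] = q − p. For instance
  ∂di = i − d.
The 9×27 boundary matrix has rank 8 and Smith normal form diag(1,1,1,1,1,1,1,1).

∂_2: C_2 → C_1 acts by ∂[p,q,r] = [q,r] − [p,r] + [p,q]. For instance
  ∂deg = eg − dg + de,
  ∂bce = ce − be + bc.
As a 27×18 matrix over Z this has rank 18, with invariant factors (1,1,1,1,1,1,1,1,1,1,1,1,1,1,1,1,1,2).

Now H_k = ker ∂_k / im ∂_{k+1}, so:

  H_1: rank ker ∂_1 − rank ∂_2 = (27 − 8) − 18 = 1, and ∂_2 has invariant factor 2 > 1, so H_1 ≅ Z ⊕ Z/2.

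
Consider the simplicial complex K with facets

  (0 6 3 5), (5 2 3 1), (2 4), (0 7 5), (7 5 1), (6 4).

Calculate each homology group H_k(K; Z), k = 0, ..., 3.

H_0 ≅ Z,  H_1 ≅ Z,  H_2 = 0,  H_3 = 0.

Take the total order 0 < 1 < 2 < 3 < 4 < 5 < 6 < 7 on the vertex set. Then K (dimension 3) consists of the simplices:

  0-simplices (8): [0], [1], [2], [3], [4], [5], [6], [7]
  1-simplices (16): [0,3], [0,5], [0,6], [0,7], [1,2], [1,3], [1,5], [1,7], [2,3], [2,4], [2,5], [3,5], [3,6], [4,6], [5,6], [5,7]
  2-simplices (10): [0,3,5], [0,3,6], [0,5,6], [0,5,7], [1,2,3], [1,2,5], [1,3,5], [1,5,7], [2,3,5], [3,5,6]
  3-simplices (2): [0,3,5,6], [1,2,3,5]

so the chain groups are C_0 ≅ Z^8, C_1 ≅ Z^16, C_2 ≅ Z^10, C_3 ≅ Z^2.

Boundary ∂_1: C_1 → C_0 maps an edge to its endpoints' difference, ∂[p,q] = q − p.
This gives a 8×16 integer matrix of rank 7; reducing to Smith normal form yields diagonal entries (1,1,1,1,1,1,1).

The boundary map ∂_2: C_2 → C_1 sends each 2-simplex [p,q,r] to [q,r] − [p,r] + [p,q]. For instance
  ∂[0,5,7] = [5,7] − [0,7] + [0,5],
  ∂[0,3,6] = [3,6] − [0,6] + [0,3].
As a 16×10 matrix over Z this has rank 8, with invariant factors (1,1,1,1,1,1,1,1).

∂_3: C_3 → C_2 sends each 3-simplex σ to the alternating sum Σ_i (−1)^i (σ with its i-th vertex removed). For instance
  ∂[1,2,3,5] = [2,3,5] − [1,3,5] + [1,2,5] − [1,2,3],
  ∂[0,3,5,6] = [3,5,6] − [0,5,6] + [0,3,6] − [0,3,5].
As a 10×2 matrix over Z this has rank 2, with invariant factors (1,1).

Now H_k = ker ∂_k / im ∂_{k+1}, so:

  H_0: rank C_0 − rank ∂_1 = 8 − 7 = 1, and the invariant factors of ∂_1 are all 1, so H_0 ≅ Z.
  H_1: rank ker ∂_1 − rank ∂_2 = (16 − 7) − 8 = 1, and the invariant factors of ∂_2 are all 1, so H_1 ≅ Z.
  H_2: rank ker ∂_2 − rank ∂_3 = (10 − 8) − 2 = 0, and the invariant factors of ∂_3 are all 1, so H_2 ≅ 0.
  H_3: rank ker ∂_3 − rank ∂_4 = (2 − 2) − 0 = 0, and there is no ∂_4, so H_3 ≅ 0.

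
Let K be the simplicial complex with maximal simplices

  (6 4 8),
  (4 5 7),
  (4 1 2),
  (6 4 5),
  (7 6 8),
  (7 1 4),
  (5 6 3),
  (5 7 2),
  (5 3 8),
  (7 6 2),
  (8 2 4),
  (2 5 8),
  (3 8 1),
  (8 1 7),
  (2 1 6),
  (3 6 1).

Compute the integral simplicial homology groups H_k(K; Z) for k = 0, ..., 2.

H_0 = Z,  H_1 = Z^2,  H_2 = Z.

Order the vertices as 1 < 2 < 3 < 4 < 5 < 6 < 7 < 8. Listing each simplex with vertices in this order, K has dimension 2 with simplices:

  0-simplices (8): [1], [2], [3], [4], [5], [6], [7], [8]
  1-simplices (24): (24 of them)
  2-simplices (16): [1,2,4], [1,2,6], [1,3,6], [1,3,8], [1,4,7], [1,7,8], [2,4,8], [2,5,7], [2,5,8], [2,6,7], [3,5,6], [3,5,8], [4,5,6], [4,5,7], [4,6,8], [6,7,8]

so the chain groups are C_0 ≅ Z^8, C_1 ≅ Z^24, C_2 ≅ Z^16.

∂_1: C_1 → C_0 maps an edge to its endpoints' difference, ∂[p,q] = q − p. For instance
  ∂[2,6] = [6] − [2].
This gives a 8×24 integer matrix of rank 7; reducing to Smith normal form yields diagonal entries (1,1,1,1,1,1,1).

∂_2: C_2 → C_1 maps a triangle to the signed sum of its edges. For instance
  ∂[1,7,8] = [7,8] − [1,8] + [1,7],
  ∂[1,2,6] = [2,6] − [1,6] + [1,2].
This gives a 24×16 integer matrix of rank 15; reducing to Smith normal form yields diagonal entries (1,1,1,1,1,1,1,1,1,1,1,1,1,1,1).

Now H_k = ker ∂_k / im ∂_{k+1}, so:

  H_0: rank C_0 − rank ∂_1 = 8 − 7 = 1, and the invariant factors of ∂_1 are all 1, so H_0 = Z.
  H_1: rank ker ∂_1 − rank ∂_2 = (24 − 7) − 15 = 2, and the invariant factors of ∂_2 are all 1, so H_1 = Z^2.
  H_2: rank ker ∂_2 − rank ∂_3 = (16 − 15) − 0 = 1, and there is no ∂_3, so H_2 = Z.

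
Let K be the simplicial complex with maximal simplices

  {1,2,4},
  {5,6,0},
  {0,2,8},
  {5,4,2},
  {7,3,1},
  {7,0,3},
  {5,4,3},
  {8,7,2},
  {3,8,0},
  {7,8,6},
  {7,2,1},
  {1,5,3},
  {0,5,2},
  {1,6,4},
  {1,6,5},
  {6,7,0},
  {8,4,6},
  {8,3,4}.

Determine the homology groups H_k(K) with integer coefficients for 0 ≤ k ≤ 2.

H_0 = Z,  H_1 = Z ⊕ Z/2Z,  H_2 = 0.

We work with the vertex ordering 0 < 1 < 2 < 3 < 4 < 5 < 6 < 7 < 8. The simplices of K, each written with vertices in increasing order, are:

  0-simplices (9): [0], [1], [2], [3], [4], [5], [6], [7], [8]
  1-simplices (27): (27 of them)
  2-simplices (18): [0,2,5], [0,2,8], [0,3,7], [0,3,8], [0,5,6], [0,6,7], [1,2,4], [1,2,7], [1,3,5], [1,3,7], [1,4,6], [1,5,6], [2,4,5], [2,7,8], [3,4,5], [3,4,8], [4,6,8], [6,7,8]

Hence C_0 ≅ Z^9, C_1 ≅ Z^27, C_2 ≅ Z^18.

Boundary ∂_1: C_1 → C_0 is given by ∂[p,q] = [q] − [p]. For instance
  ∂[1,4] = [4] − [1].
The 9×27 boundary matrix has rank 8 and Smith normal form diag(1,1,1,1,1,1,1,1).

Boundary ∂_2: C_2 → C_1 sends each 2-simplex [p,q,r] to [q,r] − [p,r] + [p,q]. For instance
  ∂[0,2,5] = [2,5] − [0,5] + [0,2],
  ∂[1,3,7] = [3,7] − [1,7] + [1,3].
The resulting 27×18 matrix has rank 18, and its Smith normal form has invariant factors (1,1,1,1,1,1,1,1,1,1,1,1,1,1,1,1,1,2).

Now H_k = ker ∂_k / im ∂_{k+1}, so:

  H_0: rank C_0 − rank ∂_1 = 9 − 8 = 1, and the invariant factors of ∂_1 are all 1, so H_0 = Z.
  H_1: rank ker ∂_1 − rank ∂_2 = (27 − 8) − 18 = 1, and ∂_2 has invariant factor 2 > 1, so H_1 = Z ⊕ Z/2Z.
  H_2: rank ker ∂_2 − rank ∂_3 = (18 − 18) − 0 = 0, and there is no ∂_3, so H_2 = 0.

(K is a triangulation of the Klein bottle.)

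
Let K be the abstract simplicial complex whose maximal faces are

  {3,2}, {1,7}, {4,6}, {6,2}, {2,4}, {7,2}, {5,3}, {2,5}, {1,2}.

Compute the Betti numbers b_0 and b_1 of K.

Take the total order 1 < 2 < 3 < 4 < 5 < 6 < 7 on the vertex set. Then K (dimension 1) consists of the simplices:

  0-simplices (7): [1], [2], [3], [4], [5], [6], [7]
  1-simplices (9): [1,2], [1,7], [2,3], [2,4], [2,5], [2,6], [2,7], [3,5], [4,6]

Hence C_0 ≅ Z^7, C_1 ≅ Z^9.

∂_1: C_1 → C_0 sends each edge [p,q] (with p < q) to q − p. For instance
  ∂[4,6] = [6] − [4].
This gives a 7×9 integer matrix of rank 6; reducing to Smith normal form yields diagonal entries (1,1,1,1,1,1).

Computing H_k = (kernel of ∂_k) / (image of ∂_{k+1}):

  H_0: rank C_0 − rank ∂_1 = 7 − 6 = 1, and the invariant factors of ∂_1 are all 1, so H_0 ≅ Z.
  H_1: rank ker ∂_1 − rank ∂_2 = (9 − 6) − 0 = 3, and there is no ∂_2, so H_1 ≅ Z^3.

As a check, the Euler characteristic is 7 − 9 = -2, which agrees with 1 − 3 = -2.

Hence the Betti numbers are b_0 = 1, b_1 = 3.

b_0 = 1, b_1 = 3.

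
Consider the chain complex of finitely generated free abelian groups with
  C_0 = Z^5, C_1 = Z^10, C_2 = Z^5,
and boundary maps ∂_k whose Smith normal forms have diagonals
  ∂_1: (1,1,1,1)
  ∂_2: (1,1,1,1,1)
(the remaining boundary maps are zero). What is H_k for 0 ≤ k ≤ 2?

H_0: b_0 = 5 − 0 − 4 = 1; torsion from ∂_1 factors > 1: none. So H_0 ≅ Z.
H_1: b_1 = 10 − 4 − 5 = 1; torsion from ∂_2 factors > 1: none. So H_1 ≅ Z.
H_2: b_2 = 5 − 5 − 0 = 0; torsion from ∂_3 factors > 1: none. So H_2 ≅ 0.

H_0 ≅ Z,  H_1 ≅ Z,  H_2 = 0.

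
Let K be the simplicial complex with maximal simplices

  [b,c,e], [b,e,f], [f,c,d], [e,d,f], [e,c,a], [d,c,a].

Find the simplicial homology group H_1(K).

H_1 ≅ Z.

Order the vertices as a < b < c < d < e < f. Listing each simplex with vertices in this order, K has dimension 2 with simplices:

  0-simplices (6): a, b, c, d, e, f
  1-simplices (12): ac, ad, ae, bc, be, bf, cd, ce, cf, de, df, ef
  2-simplices (6): acd, ace, bce, bef, cdf, def

Hence C_0 ≅ Z^6, C_1 ≅ Z^12, C_2 ≅ Z^6.

The boundary map ∂_1: C_1 → C_0 is given by ∂[p,q] = [q] − [p]. For instance
  ∂df = f − d.
As a 6×12 matrix over Z this has rank 5, with invariant factors (1,1,1,1,1).

∂_2: C_2 → C_1 sends each 2-simplex [p,q,r] to [q,r] − [p,r] + [p,q]. For instance
  ∂bce = ce − be + bc,
  ∂def = ef − df + de.
The resulting 12×6 matrix has rank 6, and its Smith normal form has invariant factors (1,1,1,1,1,1).

Reading off H_k = ker ∂_k / im ∂_{k+1}:

  H_1: rank ker ∂_1 − rank ∂_2 = (12 − 5) − 6 = 1, and the invariant factors of ∂_2 are all 1, so H_1 ≅ Z.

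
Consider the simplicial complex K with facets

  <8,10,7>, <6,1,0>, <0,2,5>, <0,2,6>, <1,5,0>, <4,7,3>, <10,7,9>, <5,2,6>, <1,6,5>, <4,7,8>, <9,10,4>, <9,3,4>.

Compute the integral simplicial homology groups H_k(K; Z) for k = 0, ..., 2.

H_0 ≅ Z^2,  H_1 ≅ Z,  H_2 ≅ Z.

K has 11 vertices, 21 edges, 12 triangles.
rank ∂_0 = 0, rank ∂_1 = 9 ⇒ b_0 = 11 − 0 − 9 = 2; all invariant factors of ∂_1 are 1 so no torsion. So H_0 = Z^2.
rank ∂_1 = 9, rank ∂_2 = 11 ⇒ b_1 = 21 − 9 − 11 = 1; all invariant factors of ∂_2 are 1 so no torsion. So H_1 = Z.
rank ∂_2 = 11, rank ∂_3 = 0 ⇒ b_2 = 12 − 11 − 0 = 1. So H_2 = Z.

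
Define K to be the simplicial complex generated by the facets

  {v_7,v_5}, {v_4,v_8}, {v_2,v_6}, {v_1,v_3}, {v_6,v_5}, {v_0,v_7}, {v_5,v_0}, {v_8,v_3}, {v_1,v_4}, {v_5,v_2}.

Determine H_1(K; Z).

H_1 = Z^3.

We work with the vertex ordering v_0 < v_1 < v_2 < v_3 < v_4 < v_5 < v_6 < v_7 < v_8. The simplices of K, each written with vertices in increasing order, are:

  0-simplices (9): [v_0], [v_1], [v_2], [v_3], [v_4], [v_5], [v_6], [v_7], [v_8]
  1-simplices (10): [v_0,v_5], [v_0,v_7], [v_1,v_3], [v_1,v_4], [v_2,v_5], [v_2,v_6], [v_3,v_8], [v_4,v_8], [v_5,v_6], [v_5,v_7]

giving chain groups C_0 ≅ Z^9, C_1 ≅ Z^10.

The boundary map ∂_1: C_1 → C_0 sends each edge [p,q] (with p < q) to q − p.
The 9×10 boundary matrix has rank 7 and Smith normal form diag(1,1,1,1,1,1,1).

Computing H_k = (kernel of ∂_k) / (image of ∂_{k+1}):

  H_1: rank ker ∂_1 − rank ∂_2 = (10 − 7) − 0 = 3, and there is no ∂_2, so H_1 ≅ Z^3.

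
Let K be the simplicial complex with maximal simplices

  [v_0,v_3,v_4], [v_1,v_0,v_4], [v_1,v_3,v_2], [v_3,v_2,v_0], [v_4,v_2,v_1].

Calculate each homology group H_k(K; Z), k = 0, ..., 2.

K has 5 vertices, 10 edges, 5 triangles.
rank ∂_0 = 0, rank ∂_1 = 4 ⇒ b_0 = 5 − 0 − 4 = 1; all invariant factors of ∂_1 are 1 so no torsion. So H_0 = Z.
rank ∂_1 = 4, rank ∂_2 = 5 ⇒ b_1 = 10 − 4 − 5 = 1; all invariant factors of ∂_2 are 1 so no torsion. So H_1 = Z.
rank ∂_2 = 5, rank ∂_3 = 0 ⇒ b_2 = 5 − 5 − 0 = 0. So H_2 = 0.

H_0 ≅ Z,  H_1 ≅ Z,  H_2 = 0.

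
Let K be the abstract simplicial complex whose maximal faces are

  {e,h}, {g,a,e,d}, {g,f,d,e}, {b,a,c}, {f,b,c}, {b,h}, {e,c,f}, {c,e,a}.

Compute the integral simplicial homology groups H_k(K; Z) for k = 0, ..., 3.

H_0 ≅ Z,  H_1 ≅ Z,  H_2 = 0,  H_3 = 0.

Fix the vertex order a < b < c < d < e < f < g < h and write every simplex with vertices in increasing order. Then dim K = 3 and the simplices of K are:

  0-simplices (8): a, b, c, d, e, f, g, h
  1-simplices (17): ab, ac, ad, ae, ag, bc, bf, bh, ce, cf, de, df, dg, ef, eg, eh, fg
  2-simplices (11): abc, ace, ade, adg, aeg, bcf, cef, def, deg, dfg, efg
  3-simplices (2): adeg, defg

Hence C_0 ≅ Z^8, C_1 ≅ Z^17, C_2 ≅ Z^11, C_3 ≅ Z^2.

Boundary ∂_1: C_1 → C_0 sends each edge [p,q] (with p < q) to q − p.
As a 8×17 matrix over Z this has rank 7, with invariant factors (1,1,1,1,1,1,1).

The boundary map ∂_2: C_2 → C_1 maps a triangle to the signed sum of its edges. For instance
  ∂ade = de − ae + ad,
  ∂aeg = eg − ag + ae.
This gives a 17×11 integer matrix of rank 9; reducing to Smith normal form yields diagonal entries (1,1,1,1,1,1,1,1,1).

Boundary ∂_3: C_3 → C_2 sends each 3-simplex σ to the alternating sum Σ_i (−1)^i (σ with its i-th vertex removed). For instance
  ∂adeg = deg − aeg + adg − ade,
  ∂defg = efg − dfg + deg − def.
As a 11×2 matrix over Z this has rank 2, with invariant factors (1,1).

Reading off H_k = ker ∂_k / im ∂_{k+1}:

  H_0: rank C_0 − rank ∂_1 = 8 − 7 = 1, and the invariant factors of ∂_1 are all 1, so H_0 ≅ Z.
  H_1: rank ker ∂_1 − rank ∂_2 = (17 − 7) − 9 = 1, and the invariant factors of ∂_2 are all 1, so H_1 ≅ Z.
  H_2: rank ker ∂_2 − rank ∂_3 = (11 − 9) − 2 = 0, and the invariant factors of ∂_3 are all 1, so H_2 ≅ 0.
  H_3: rank ker ∂_3 − rank ∂_4 = (2 − 2) − 0 = 0, and there is no ∂_4, so H_3 ≅ 0.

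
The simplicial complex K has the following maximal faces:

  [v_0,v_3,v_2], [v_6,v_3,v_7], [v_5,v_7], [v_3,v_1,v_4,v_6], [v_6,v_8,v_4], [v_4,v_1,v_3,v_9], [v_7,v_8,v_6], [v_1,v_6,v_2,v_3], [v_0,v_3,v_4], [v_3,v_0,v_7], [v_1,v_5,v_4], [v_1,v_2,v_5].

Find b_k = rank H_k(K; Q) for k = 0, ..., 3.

b_0 = 1, b_1 = 1, b_2 = 0, b_3 = 0.

Fix the vertex order v_0 < v_1 < v_2 < v_3 < v_4 < v_5 < v_6 < v_7 < v_8 < v_9 and write every simplex with vertices in increasing order. Then dim K = 3 and the simplices of K are:

  0-simplices (10): [v_0], [v_1], [v_2], [v_3], [v_4], [v_5], [v_6], [v_7], [v_8], [v_9]
  1-simplices (25): (25 of them)
  2-simplices (18): (18 of them)
  3-simplices (3): [v_1,v_2,v_3,v_6], [v_1,v_3,v_4,v_6], [v_1,v_3,v_4,v_9]

giving chain groups C_0 ≅ Z^10, C_1 ≅ Z^25, C_2 ≅ Z^18, C_3 ≅ Z^3.

Boundary ∂_1: C_1 → C_0 is given by ∂[p,q] = [q] − [p]. For instance
  ∂[v_1,v_9] = [v_9] − [v_1].
As a 10×25 matrix over Z this has rank 9, with invariant factors (1,1,1,1,1,1,1,1,1).

The boundary map ∂_2: C_2 → C_1 maps a triangle to the signed sum of its edges. For instance
  ∂[v_2,v_3,v_6] = [v_3,v_6] − [v_2,v_6] + [v_2,v_3],
  ∂[v_4,v_6,v_8] = [v_6,v_8] − [v_4,v_8] + [v_4,v_6].
The resulting 25×18 matrix has rank 15, and its Smith normal form has invariant factors (1,1,1,1,1,1,1,1,1,1,1,1,1,1,1).

∂_3: C_3 → C_2 sends each 3-simplex σ to the alternating sum Σ_i (−1)^i (σ with its i-th vertex removed). For instance
  ∂[v_1,v_2,v_3,v_6] = [v_2,v_3,v_6] − [v_1,v_3,v_6] + [v_1,v_2,v_6] − [v_1,v_2,v_3],
  ∂[v_1,v_3,v_4,v_9] = [v_3,v_4,v_9] − [v_1,v_4,v_9] + [v_1,v_3,v_9] − [v_1,v_3,v_4].
This gives a 18×3 integer matrix of rank 3; reducing to Smith normal form yields diagonal entries (1,1,1).

From H_k ≅ ker(∂_k) / im(∂_{k+1}) we obtain:

  H_0: rank C_0 − rank ∂_1 = 10 − 9 = 1, and the invariant factors of ∂_1 are all 1, so H_0 = Z.
  H_1: rank ker ∂_1 − rank ∂_2 = (25 − 9) − 15 = 1, and the invariant factors of ∂_2 are all 1, so H_1 = Z.
  H_2: rank ker ∂_2 − rank ∂_3 = (18 − 15) − 3 = 0, and the invariant factors of ∂_3 are all 1, so H_2 = 0.
  H_3: rank ker ∂_3 − rank ∂_4 = (3 − 3) − 0 = 0, and there is no ∂_4, so H_3 = 0.

As a check, the Euler characteristic is 10 − 25 + 18 − 3 = 0, which agrees with 1 − 1 + 0 − 0 = 0.

Hence the Betti numbers are b_0 = 1, b_1 = 1, b_2 = 0, b_3 = 0.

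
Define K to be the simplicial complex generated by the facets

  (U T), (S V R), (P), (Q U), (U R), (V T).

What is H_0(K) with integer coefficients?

Take the total order P < Q < R < S < T < U < V on the vertex set. Then K (dimension 2) consists of the simplices:

  0-simplices (7): P, Q, R, S, T, U, V
  1-simplices (7): QU, RS, RU, RV, SV, TU, TV
  2-simplices (1): RSV

Hence C_0 ≅ Z^7, C_1 ≅ Z^7, C_2 ≅ Z^1.

Boundary ∂_1: C_1 → C_0 maps an edge to its endpoints' difference, ∂[p,q] = q − p.
This gives a 7×7 integer matrix of rank 5; reducing to Smith normal form yields diagonal entries (1,1,1,1,1).

Boundary ∂_2: C_2 → C_1 sends each 2-simplex [p,q,r] to [q,r] − [p,r] + [p,q]. For instance
  ∂RSV = SV − RV + RS.
As a 7×1 matrix over Z this has rank 1, with invariant factors (1).

Reading off H_k = ker ∂_k / im ∂_{k+1}:

  H_0: rank C_0 − rank ∂_1 = 7 − 5 = 2, and the invariant factors of ∂_1 are all 1, so H_0 = Z^2.

H_0 ≅ Z^2.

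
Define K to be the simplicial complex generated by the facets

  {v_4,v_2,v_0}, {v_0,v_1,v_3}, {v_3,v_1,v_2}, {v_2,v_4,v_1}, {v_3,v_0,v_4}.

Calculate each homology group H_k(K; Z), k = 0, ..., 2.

We work with the vertex ordering v_0 < v_1 < v_2 < v_3 < v_4. The simplices of K, each written with vertices in increasing order, are:

  0-simplices (5): [v_0], [v_1], [v_2], [v_3], [v_4]
  1-simplices (10): [v_0,v_1], [v_0,v_2], [v_0,v_3], [v_0,v_4], [v_1,v_2], [v_1,v_3], [v_1,v_4], [v_2,v_3], [v_2,v_4], [v_3,v_4]
  2-simplices (5): [v_0,v_1,v_3], [v_0,v_2,v_4], [v_0,v_3,v_4], [v_1,v_2,v_3], [v_1,v_2,v_4]

giving chain groups C_0 ≅ Z^5, C_1 ≅ Z^10, C_2 ≅ Z^5.

The boundary map ∂_1: C_1 → C_0 is given by ∂[p,q] = [q] − [p]. For instance
  ∂[v_0,v_3] = [v_3] − [v_0].
The 5×10 boundary matrix has rank 4 and Smith normal form diag(1,1,1,1).

∂_2: C_2 → C_1 acts by ∂[p,q,r] = [q,r] − [p,r] + [p,q]. For instance
  ∂[v_0,v_3,v_4] = [v_3,v_4] − [v_0,v_4] + [v_0,v_3],
  ∂[v_1,v_2,v_4] = [v_2,v_4] − [v_1,v_4] + [v_1,v_2].
As a 10×5 matrix over Z this has rank 5, with invariant factors (1,1,1,1,1).

Now H_k = ker ∂_k / im ∂_{k+1}, so:

  H_0: rank C_0 − rank ∂_1 = 5 − 4 = 1, and the invariant factors of ∂_1 are all 1, so H_0 ≅ Z.
  H_1: rank ker ∂_1 − rank ∂_2 = (10 − 4) − 5 = 1, and the invariant factors of ∂_2 are all 1, so H_1 ≅ Z.
  H_2: rank ker ∂_2 − rank ∂_3 = (5 − 5) − 0 = 0, and there is no ∂_3, so H_2 ≅ 0.

H_0 ≅ Z,  H_1 ≅ Z,  H_2 = 0.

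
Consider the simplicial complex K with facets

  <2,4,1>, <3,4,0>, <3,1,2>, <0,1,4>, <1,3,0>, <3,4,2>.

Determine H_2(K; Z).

We work with the vertex ordering 0 < 1 < 2 < 3 < 4. The simplices of K, each written with vertices in increasing order, are:

  0-simplices (5): [0], [1], [2], [3], [4]
  1-simplices (9): [0,1], [0,3], [0,4], [1,2], [1,3], [1,4], [2,3], [2,4], [3,4]
  2-simplices (6): [0,1,3], [0,1,4], [0,3,4], [1,2,3], [1,2,4], [2,3,4]

so the chain groups are C_0 ≅ Z^5, C_1 ≅ Z^9, C_2 ≅ Z^6.

The boundary map ∂_1: C_1 → C_0 is given by ∂[p,q] = [q] − [p].
The resulting 5×9 matrix has rank 4, and its Smith normal form has invariant factors (1,1,1,1).

The boundary map ∂_2: C_2 → C_1 maps a triangle to the signed sum of its edges. For instance
  ∂[0,1,3] = [1,3] − [0,3] + [0,1],
  ∂[1,2,3] = [2,3] − [1,3] + [1,2].
This gives a 9×6 integer matrix of rank 5; reducing to Smith normal form yields diagonal entries (1,1,1,1,1).

From H_k ≅ ker(∂_k) / im(∂_{k+1}) we obtain:

  H_2: rank ker ∂_2 − rank ∂_3 = (6 − 5) − 0 = 1, and there is no ∂_3, so H_2 ≅ Z.

H_2 = Z.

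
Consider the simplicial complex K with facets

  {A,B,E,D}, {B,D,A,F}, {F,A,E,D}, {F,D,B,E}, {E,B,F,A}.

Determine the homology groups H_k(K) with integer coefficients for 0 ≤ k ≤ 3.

H_0 = Z,  H_1 = 0,  H_2 = 0,  H_3 = Z.

We work with the vertex ordering A < B < D < E < F. The simplices of K, each written with vertices in increasing order, are:

  0-simplices (5): A, B, D, E, F
  1-simplices (10): AB, AD, AE, AF, BD, BE, BF, DE, DF, EF
  2-simplices (10): ABD, ABE, ABF, ADE, ADF, AEF, BDE, BDF, BEF, DEF
  3-simplices (5): ABDE, ABDF, ABEF, ADEF, BDEF

Hence C_0 ≅ Z^5, C_1 ≅ Z^10, C_2 ≅ Z^10, C_3 ≅ Z^5.

∂_1: C_1 → C_0 maps an edge to its endpoints' difference, ∂[p,q] = q − p.
This gives a 5×10 integer matrix of rank 4; reducing to Smith normal form yields diagonal entries (1,1,1,1).

Boundary ∂_2: C_2 → C_1 acts by ∂[p,q,r] = [q,r] − [p,r] + [p,q]. For instance
  ∂DEF = EF − DF + DE,
  ∂ABE = BE − AE + AB.
This gives a 10×10 integer matrix of rank 6; reducing to Smith normal form yields diagonal entries (1,1,1,1,1,1).

∂_3: C_3 → C_2 sends each 3-simplex σ to the alternating sum Σ_i (−1)^i (σ with its i-th vertex removed). For instance
  ∂ABDF = BDF − ADF + ABF − ABD,
  ∂ABEF = BEF − AEF + ABF − ABE.
The 10×5 boundary matrix has rank 4 and Smith normal form diag(1,1,1,1).

From H_k ≅ ker(∂_k) / im(∂_{k+1}) we obtain:

  H_0: rank C_0 − rank ∂_1 = 5 − 4 = 1, and the invariant factors of ∂_1 are all 1, so H_0 = Z.
  H_1: rank ker ∂_1 − rank ∂_2 = (10 − 4) − 6 = 0, and the invariant factors of ∂_2 are all 1, so H_1 = 0.
  H_2: rank ker ∂_2 − rank ∂_3 = (10 − 6) − 4 = 0, and the invariant factors of ∂_3 are all 1, so H_2 = 0.
  H_3: rank ker ∂_3 − rank ∂_4 = (5 − 4) − 0 = 1, and there is no ∂_4, so H_3 = Z.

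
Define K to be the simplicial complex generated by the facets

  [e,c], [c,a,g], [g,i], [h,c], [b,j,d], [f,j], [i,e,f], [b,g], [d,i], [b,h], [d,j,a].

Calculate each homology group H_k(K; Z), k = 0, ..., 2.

Fix the vertex order a < b < c < d < e < f < g < h < i < j and write every simplex with vertices in increasing order. Then dim K = 2 and the simplices of K are:

  0-simplices (10): a, b, c, d, e, f, g, h, i, j
  1-simplices (18): ac, ad, ag, aj, bd, bg, bh, bj, ce, cg, ch, di, dj, ef, ei, fi, fj, gi
  2-simplices (4): acg, adj, bdj, efi

Hence C_0 ≅ Z^10, C_1 ≅ Z^18, C_2 ≅ Z^4.

Boundary ∂_1: C_1 → C_0 maps an edge to its endpoints' difference, ∂[p,q] = q − p.
The resulting 10×18 matrix has rank 9, and its Smith normal form has invariant factors (1,1,1,1,1,1,1,1,1).

∂_2: C_2 → C_1 acts by ∂[p,q,r] = [q,r] − [p,r] + [p,q]. For instance
  ∂acg = cg − ag + ac,
  ∂bdj = dj − bj + bd.
This gives a 18×4 integer matrix of rank 4; reducing to Smith normal form yields diagonal entries (1,1,1,1).

From H_k ≅ ker(∂_k) / im(∂_{k+1}) we obtain:

  H_0: rank C_0 − rank ∂_1 = 10 − 9 = 1, and the invariant factors of ∂_1 are all 1, so H_0 ≅ Z.
  H_1: rank ker ∂_1 − rank ∂_2 = (18 − 9) − 4 = 5, and the invariant factors of ∂_2 are all 1, so H_1 ≅ Z^5.
  H_2: rank ker ∂_2 − rank ∂_3 = (4 − 4) − 0 = 0, and there is no ∂_3, so H_2 ≅ 0.

H_0 ≅ Z,  H_1 ≅ Z^5,  H_2 = 0.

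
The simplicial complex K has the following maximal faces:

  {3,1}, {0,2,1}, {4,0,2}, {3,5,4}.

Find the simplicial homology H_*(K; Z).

Fix the vertex order 0 < 1 < 2 < 3 < 4 < 5 and write every simplex with vertices in increasing order. Then dim K = 2 and the simplices of K are:

  0-simplices (6): [0], [1], [2], [3], [4], [5]
  1-simplices (9): [0,1], [0,2], [0,4], [1,2], [1,3], [2,4], [3,4], [3,5], [4,5]
  2-simplices (3): [0,1,2], [0,2,4], [3,4,5]

Hence C_0 ≅ Z^6, C_1 ≅ Z^9, C_2 ≅ Z^3.

Boundary ∂_1: C_1 → C_0 is given by ∂[p,q] = [q] − [p].
The 6×9 boundary matrix has rank 5 and Smith normal form diag(1,1,1,1,1).

The boundary map ∂_2: C_2 → C_1 sends each 2-simplex [p,q,r] to [q,r] − [p,r] + [p,q]. For instance
  ∂[0,2,4] = [2,4] − [0,4] + [0,2],
  ∂[3,4,5] = [4,5] − [3,5] + [3,4].
As a 9×3 matrix over Z this has rank 3, with invariant factors (1,1,1).

Now H_k = ker ∂_k / im ∂_{k+1}, so:

  H_0: rank C_0 − rank ∂_1 = 6 − 5 = 1, and the invariant factors of ∂_1 are all 1, so H_0 = Z.
  H_1: rank ker ∂_1 − rank ∂_2 = (9 − 5) − 3 = 1, and the invariant factors of ∂_2 are all 1, so H_1 = Z.
  H_2: rank ker ∂_2 − rank ∂_3 = (3 − 3) − 0 = 0, and there is no ∂_3, so H_2 = 0.

H_0 ≅ Z,  H_1 ≅ Z,  H_2 = 0.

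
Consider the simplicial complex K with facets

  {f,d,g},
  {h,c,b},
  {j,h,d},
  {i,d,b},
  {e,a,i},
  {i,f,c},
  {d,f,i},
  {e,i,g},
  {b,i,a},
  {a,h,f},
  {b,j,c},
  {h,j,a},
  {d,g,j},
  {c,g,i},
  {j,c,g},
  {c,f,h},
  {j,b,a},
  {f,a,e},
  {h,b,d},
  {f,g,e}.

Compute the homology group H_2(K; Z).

We work with the vertex ordering a < b < c < d < e < f < g < h < i < j. The simplices of K, each written with vertices in increasing order, are:

  0-simplices (10): a, b, c, d, e, f, g, h, i, j
  1-simplices (30): ab, ae, af, ah, ai, aj, bc, bd, bh, bi, bj, cf, cg, ch, ci, cj, df, dg, dh, di, dj, ef, eg, ei, fg, fh, fi, gi, gj, hj
  2-simplices (20): abi, abj, aef, aei, afh, ahj, bch, bcj, bdh, bdi, cfh, cfi, cgi, cgj, dfg, dfi, dgj, dhj, efg, egi

giving chain groups C_0 ≅ Z^10, C_1 ≅ Z^30, C_2 ≅ Z^20.

Boundary ∂_1: C_1 → C_0 sends each edge [p,q] (with p < q) to q − p.
The 10×30 boundary matrix has rank 9 and Smith normal form diag(1,1,1,1,1,1,1,1,1).

Boundary ∂_2: C_2 → C_1 maps a triangle to the signed sum of its edges. For instance
  ∂cfi = fi − ci + cf,
  ∂cfh = fh − ch + cf.
The resulting 30×20 matrix has rank 20, and its Smith normal form has invariant factors (1,1,1,1,1,1,1,1,1,1,1,1,1,1,1,1,1,1,1,2).

Computing H_k = (kernel of ∂_k) / (image of ∂_{k+1}):

  H_2: rank ker ∂_2 − rank ∂_3 = (20 − 20) − 0 = 0, and there is no ∂_3, so H_2 ≅ 0.

(K is a triangulation of the Klein bottle.)

H_2 = 0.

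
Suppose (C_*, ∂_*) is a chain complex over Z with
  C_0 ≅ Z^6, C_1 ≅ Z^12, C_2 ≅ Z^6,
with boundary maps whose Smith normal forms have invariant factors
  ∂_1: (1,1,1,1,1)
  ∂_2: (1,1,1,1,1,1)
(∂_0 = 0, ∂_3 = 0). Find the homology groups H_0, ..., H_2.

H_0 ≅ Z,  H_1 ≅ Z,  H_2 = 0.

H_0: b_0 = 6 − 0 − 5 = 1; torsion from ∂_1 factors > 1: none. So H_0 ≅ Z.
H_1: b_1 = 12 − 5 − 6 = 1; torsion from ∂_2 factors > 1: none. So H_1 ≅ Z.
H_2: b_2 = 6 − 6 − 0 = 0; torsion from ∂_3 factors > 1: none. So H_2 ≅ 0.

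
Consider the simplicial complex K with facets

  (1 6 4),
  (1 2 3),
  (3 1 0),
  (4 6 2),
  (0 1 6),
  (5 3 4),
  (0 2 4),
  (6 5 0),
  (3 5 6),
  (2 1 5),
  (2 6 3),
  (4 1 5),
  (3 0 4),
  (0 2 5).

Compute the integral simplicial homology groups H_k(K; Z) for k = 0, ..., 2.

H_0 = Z,  H_1 = Z^2,  H_2 = Z.

Order the vertices as 0 < 1 < 2 < 3 < 4 < 5 < 6. Listing each simplex with vertices in this order, K has dimension 2 with simplices:

  0-simplices (7): [0], [1], [2], [3], [4], [5], [6]
  1-simplices (21): [0,1], [0,2], [0,3], [0,4], [0,5], [0,6], [1,2], [1,3], [1,4], [1,5], [1,6], [2,3], [2,4], [2,5], [2,6], [3,4], [3,5], [3,6], [4,5], [4,6], [5,6]
  2-simplices (14): [0,1,3], [0,1,6], [0,2,4], [0,2,5], [0,3,4], [0,5,6], [1,2,3], [1,2,5], [1,4,5], [1,4,6], [2,3,6], [2,4,6], [3,4,5], [3,5,6]

Hence C_0 ≅ Z^7, C_1 ≅ Z^21, C_2 ≅ Z^14.

Boundary ∂_1: C_1 → C_0 is given by ∂[p,q] = [q] − [p].
The resulting 7×21 matrix has rank 6, and its Smith normal form has invariant factors (1,1,1,1,1,1).

∂_2: C_2 → C_1 sends each 2-simplex [p,q,r] to [q,r] − [p,r] + [p,q]. For instance
  ∂[0,5,6] = [5,6] − [0,6] + [0,5],
  ∂[2,4,6] = [4,6] − [2,6] + [2,4].
This gives a 21×14 integer matrix of rank 13; reducing to Smith normal form yields diagonal entries (1,1,1,1,1,1,1,1,1,1,1,1,1).

Now H_k = ker ∂_k / im ∂_{k+1}, so:

  H_0: rank C_0 − rank ∂_1 = 7 − 6 = 1, and the invariant factors of ∂_1 are all 1, so H_0 ≅ Z.
  H_1: rank ker ∂_1 − rank ∂_2 = (21 − 6) − 13 = 2, and the invariant factors of ∂_2 are all 1, so H_1 ≅ Z^2.
  H_2: rank ker ∂_2 − rank ∂_3 = (14 − 13) − 0 = 1, and there is no ∂_3, so H_2 ≅ Z.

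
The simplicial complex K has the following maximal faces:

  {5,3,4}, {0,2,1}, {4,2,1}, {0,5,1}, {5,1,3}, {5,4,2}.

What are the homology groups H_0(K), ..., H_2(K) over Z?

We work with the vertex ordering 0 < 1 < 2 < 3 < 4 < 5. The simplices of K, each written with vertices in increasing order, are:

  0-simplices (6): [0], [1], [2], [3], [4], [5]
  1-simplices (12): [0,1], [0,2], [0,5], [1,2], [1,3], [1,4], [1,5], [2,4], [2,5], [3,4], [3,5], [4,5]
  2-simplices (6): [0,1,2], [0,1,5], [1,2,4], [1,3,5], [2,4,5], [3,4,5]

giving chain groups C_0 ≅ Z^6, C_1 ≅ Z^12, C_2 ≅ Z^6.

Boundary ∂_1: C_1 → C_0 maps an edge to its endpoints' difference, ∂[p,q] = q − p. For instance
  ∂[1,2] = [2] − [1].
As a 6×12 matrix over Z this has rank 5, with invariant factors (1,1,1,1,1).

∂_2: C_2 → C_1 sends each 2-simplex [p,q,r] to [q,r] − [p,r] + [p,q]. For instance
  ∂[0,1,5] = [1,5] − [0,5] + [0,1],
  ∂[1,2,4] = [2,4] − [1,4] + [1,2].
As a 12×6 matrix over Z this has rank 6, with invariant factors (1,1,1,1,1,1).

From H_k ≅ ker(∂_k) / im(∂_{k+1}) we obtain:

  H_0: rank C_0 − rank ∂_1 = 6 − 5 = 1, and the invariant factors of ∂_1 are all 1, so H_0 ≅ Z.
  H_1: rank ker ∂_1 − rank ∂_2 = (12 − 5) − 6 = 1, and the invariant factors of ∂_2 are all 1, so H_1 ≅ Z.
  H_2: rank ker ∂_2 − rank ∂_3 = (6 − 6) − 0 = 0, and there is no ∂_3, so H_2 ≅ 0.

As a check, the Euler characteristic is 6 − 12 + 6 = 0, which agrees with 1 − 1 + 0 = 0.
(K is a triangulation of the cylinder S^1 x I.)

H_0 = Z,  H_1 = Z,  H_2 = 0.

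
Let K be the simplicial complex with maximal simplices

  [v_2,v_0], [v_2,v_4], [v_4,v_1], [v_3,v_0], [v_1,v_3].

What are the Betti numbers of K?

b_0 = 1, b_1 = 1.

Take the total order v_0 < v_1 < v_2 < v_3 < v_4 on the vertex set. Then K (dimension 1) consists of the simplices:

  0-simplices (5): [v_0], [v_1], [v_2], [v_3], [v_4]
  1-simplices (5): [v_0,v_2], [v_0,v_3], [v_1,v_3], [v_1,v_4], [v_2,v_4]

Hence C_0 ≅ Z^5, C_1 ≅ Z^5.

∂_1: C_1 → C_0 is given by ∂[p,q] = [q] − [p].
The 5×5 boundary matrix has rank 4 and Smith normal form diag(1,1,1,1).

Now H_k = ker ∂_k / im ∂_{k+1}, so:

  H_0: rank C_0 − rank ∂_1 = 5 − 4 = 1, and the invariant factors of ∂_1 are all 1, so H_0 = Z.
  H_1: rank ker ∂_1 − rank ∂_2 = (5 − 4) − 0 = 1, and there is no ∂_2, so H_1 = Z.

As a check, the Euler characteristic is 5 − 5 = 0, which agrees with 1 − 1 = 0.
(K is a triangulation of the circle S^1.)

Hence the Betti numbers are b_0 = 1, b_1 = 1.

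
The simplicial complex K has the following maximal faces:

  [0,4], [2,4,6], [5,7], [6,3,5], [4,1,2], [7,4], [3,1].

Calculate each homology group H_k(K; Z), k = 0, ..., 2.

H_0 ≅ Z,  H_1 ≅ Z^2,  H_2 = 0.

Take the total order 0 < 1 < 2 < 3 < 4 < 5 < 6 < 7 on the vertex set. Then K (dimension 2) consists of the simplices:

  0-simplices (8): [0], [1], [2], [3], [4], [5], [6], [7]
  1-simplices (12): [0,4], [1,2], [1,3], [1,4], [2,4], [2,6], [3,5], [3,6], [4,6], [4,7], [5,6], [5,7]
  2-simplices (3): [1,2,4], [2,4,6], [3,5,6]

Hence C_0 ≅ Z^8, C_1 ≅ Z^12, C_2 ≅ Z^3.

∂_1: C_1 → C_0 sends each edge [p,q] (with p < q) to q − p.
As a 8×12 matrix over Z this has rank 7, with invariant factors (1,1,1,1,1,1,1).

∂_2: C_2 → C_1 maps a triangle to the signed sum of its edges. For instance
  ∂[2,4,6] = [4,6] − [2,6] + [2,4],
  ∂[1,2,4] = [2,4] − [1,4] + [1,2].
The 12×3 boundary matrix has rank 3 and Smith normal form diag(1,1,1).

Now H_k = ker ∂_k / im ∂_{k+1}, so:

  H_0: rank C_0 − rank ∂_1 = 8 − 7 = 1, and the invariant factors of ∂_1 are all 1, so H_0 = Z.
  H_1: rank ker ∂_1 − rank ∂_2 = (12 − 7) − 3 = 2, and the invariant factors of ∂_2 are all 1, so H_1 = Z^2.
  H_2: rank ker ∂_2 − rank ∂_3 = (3 − 3) − 0 = 0, and there is no ∂_3, so H_2 = 0.

As a check, the Euler characteristic is 8 − 12 + 3 = -1, which agrees with 1 − 2 + 0 = -1.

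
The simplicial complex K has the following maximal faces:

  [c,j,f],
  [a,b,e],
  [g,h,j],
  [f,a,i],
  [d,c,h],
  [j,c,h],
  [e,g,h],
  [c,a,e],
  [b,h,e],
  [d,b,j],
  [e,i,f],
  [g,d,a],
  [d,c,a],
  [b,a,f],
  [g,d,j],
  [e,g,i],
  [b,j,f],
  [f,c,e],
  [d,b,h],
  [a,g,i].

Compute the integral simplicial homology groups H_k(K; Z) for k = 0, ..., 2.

Take the total order a < b < c < d < e < f < g < h < i < j on the vertex set. Then K (dimension 2) consists of the simplices:

  0-simplices (10): a, b, c, d, e, f, g, h, i, j
  1-simplices (30): ab, ac, ad, ae, af, ag, ai, bd, be, bf, bh, bj, cd, ce, cf, ch, cj, dg, dh, dj, ef, eg, eh, ei, fi, fj, gh, gi, gj, hj
  2-simplices (20): abe, abf, acd, ace, adg, afi, agi, bdh, bdj, beh, bfj, cdh, cef, cfj, chj, dgj, efi, egh, egi, ghj

giving chain groups C_0 ≅ Z^10, C_1 ≅ Z^30, C_2 ≅ Z^20.

∂_1: C_1 → C_0 maps an edge to its endpoints' difference, ∂[p,q] = q − p.
This gives a 10×30 integer matrix of rank 9; reducing to Smith normal form yields diagonal entries (1,1,1,1,1,1,1,1,1).

Boundary ∂_2: C_2 → C_1 acts by ∂[p,q,r] = [q,r] − [p,r] + [p,q]. For instance
  ∂efi = fi − ei + ef,
  ∂cef = ef − cf + ce.
The 30×20 boundary matrix has rank 20 and Smith normal form diag(1,1,1,1,1,1,1,1,1,1,1,1,1,1,1,1,1,1,1,2).

Computing H_k = (kernel of ∂_k) / (image of ∂_{k+1}):

  H_0: rank C_0 − rank ∂_1 = 10 − 9 = 1, and the invariant factors of ∂_1 are all 1, so H_0 ≅ Z.
  H_1: rank ker ∂_1 − rank ∂_2 = (30 − 9) − 20 = 1, and ∂_2 has invariant factor 2 > 1, so H_1 ≅ Z ⊕ Z_2.
  H_2: rank ker ∂_2 − rank ∂_3 = (20 − 20) − 0 = 0, and there is no ∂_3, so H_2 ≅ 0.

H_0 = Z,  H_1 = Z ⊕ Z_2,  H_2 = 0.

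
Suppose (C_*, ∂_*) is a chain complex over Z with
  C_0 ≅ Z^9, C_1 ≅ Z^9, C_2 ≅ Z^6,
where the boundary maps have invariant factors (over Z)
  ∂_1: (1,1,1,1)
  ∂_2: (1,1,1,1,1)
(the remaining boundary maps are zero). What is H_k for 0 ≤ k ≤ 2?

H_0 = Z^5,  H_1 = 0,  H_2 = Z.

H_0: b_0 = 9 − 0 − 4 = 5; torsion from ∂_1 factors > 1: none. So H_0 = Z^5.
H_1: b_1 = 9 − 4 − 5 = 0; torsion from ∂_2 factors > 1: none. So H_1 = 0.
H_2: b_2 = 6 − 5 − 0 = 1; torsion from ∂_3 factors > 1: none. So H_2 = Z.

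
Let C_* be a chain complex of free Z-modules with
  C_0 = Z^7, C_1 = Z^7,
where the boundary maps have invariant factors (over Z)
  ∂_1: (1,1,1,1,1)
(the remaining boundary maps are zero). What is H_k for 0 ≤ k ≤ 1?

H_0: b_0 = 7 − 0 − 5 = 2; torsion from ∂_1 factors > 1: none. So H_0 = Z^2.
H_1: b_1 = 7 − 5 − 0 = 2; torsion from ∂_2 factors > 1: none. So H_1 = Z^2.

H_0 = Z^2,  H_1 = Z^2.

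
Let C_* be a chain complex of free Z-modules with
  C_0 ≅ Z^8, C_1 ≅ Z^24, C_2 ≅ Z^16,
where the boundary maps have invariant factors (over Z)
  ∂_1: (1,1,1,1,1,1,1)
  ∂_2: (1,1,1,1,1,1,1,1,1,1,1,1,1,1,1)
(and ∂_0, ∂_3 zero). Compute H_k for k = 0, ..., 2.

H_0: b_0 = 8 − 0 − 7 = 1; torsion from ∂_1 factors > 1: none. So H_0 = Z.
H_1: b_1 = 24 − 7 − 15 = 2; torsion from ∂_2 factors > 1: none. So H_1 = Z^2.
H_2: b_2 = 16 − 15 − 0 = 1; torsion from ∂_3 factors > 1: none. So H_2 = Z.

H_0 = Z,  H_1 = Z^2,  H_2 = Z.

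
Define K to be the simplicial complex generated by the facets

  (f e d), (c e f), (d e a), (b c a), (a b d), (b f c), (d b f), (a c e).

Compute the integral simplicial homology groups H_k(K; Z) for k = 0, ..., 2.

K has 6 vertices, 12 edges, 8 triangles.
rank ∂_0 = 0, rank ∂_1 = 5 ⇒ b_0 = 6 − 0 − 5 = 1; all invariant factors of ∂_1 are 1 so no torsion. So H_0 = Z.
rank ∂_1 = 5, rank ∂_2 = 7 ⇒ b_1 = 12 − 5 − 7 = 0; all invariant factors of ∂_2 are 1 so no torsion. So H_1 = 0.
rank ∂_2 = 7, rank ∂_3 = 0 ⇒ b_2 = 8 − 7 − 0 = 1. So H_2 = Z.

H_0 = Z,  H_1 = 0,  H_2 = Z.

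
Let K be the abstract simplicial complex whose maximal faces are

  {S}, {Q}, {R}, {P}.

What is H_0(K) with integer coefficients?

H_0 = Z^4.

Take the total order P < Q < R < S on the vertex set. Then K (dimension 0) consists of the simplices:

  0-simplices (4): P, Q, R, S

Hence C_0 ≅ Z^4.

From H_k ≅ ker(∂_k) / im(∂_{k+1}) we obtain:

  H_0: rank C_0 − rank ∂_1 = 4 − 0 = 4, and there is no ∂_1, so H_0 = Z^4.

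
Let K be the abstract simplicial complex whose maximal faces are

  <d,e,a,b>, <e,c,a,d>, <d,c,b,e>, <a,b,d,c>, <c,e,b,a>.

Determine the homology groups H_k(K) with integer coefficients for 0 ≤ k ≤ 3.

Order the vertices as a < b < c < d < e. Listing each simplex with vertices in this order, K has dimension 3 with simplices:

  0-simplices (5): a, b, c, d, e
  1-simplices (10): ab, ac, ad, ae, bc, bd, be, cd, ce, de
  2-simplices (10): abc, abd, abe, acd, ace, ade, bcd, bce, bde, cde
  3-simplices (5): abcd, abce, abde, acde, bcde

so the chain groups are C_0 ≅ Z^5, C_1 ≅ Z^10, C_2 ≅ Z^10, C_3 ≅ Z^5.

The boundary map ∂_1: C_1 → C_0 is given by ∂[p,q] = [q] − [p]. For instance
  ∂bc = c − b.
The resulting 5×10 matrix has rank 4, and its Smith normal form has invariant factors (1,1,1,1).

Boundary ∂_2: C_2 → C_1 maps a triangle to the signed sum of its edges. For instance
  ∂bde = de − be + bd,
  ∂ade = de − ae + ad.
This gives a 10×10 integer matrix of rank 6; reducing to Smith normal form yields diagonal entries (1,1,1,1,1,1).

The boundary map ∂_3: C_3 → C_2 sends each 3-simplex σ to the alternating sum Σ_i (−1)^i (σ with its i-th vertex removed). For instance
  ∂bcde = cde − bde + bce − bcd,
  ∂abce = bce − ace + abe − abc.
As a 10×5 matrix over Z this has rank 4, with invariant factors (1,1,1,1).

Computing H_k = (kernel of ∂_k) / (image of ∂_{k+1}):

  H_0: rank C_0 − rank ∂_1 = 5 − 4 = 1, and the invariant factors of ∂_1 are all 1, so H_0 = Z.
  H_1: rank ker ∂_1 − rank ∂_2 = (10 − 4) − 6 = 0, and the invariant factors of ∂_2 are all 1, so H_1 = 0.
  H_2: rank ker ∂_2 − rank ∂_3 = (10 − 6) − 4 = 0, and the invariant factors of ∂_3 are all 1, so H_2 = 0.
  H_3: rank ker ∂_3 − rank ∂_4 = (5 − 4) − 0 = 1, and there is no ∂_4, so H_3 = Z.

H_0 = Z,  H_1 = 0,  H_2 = 0,  H_3 = Z.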